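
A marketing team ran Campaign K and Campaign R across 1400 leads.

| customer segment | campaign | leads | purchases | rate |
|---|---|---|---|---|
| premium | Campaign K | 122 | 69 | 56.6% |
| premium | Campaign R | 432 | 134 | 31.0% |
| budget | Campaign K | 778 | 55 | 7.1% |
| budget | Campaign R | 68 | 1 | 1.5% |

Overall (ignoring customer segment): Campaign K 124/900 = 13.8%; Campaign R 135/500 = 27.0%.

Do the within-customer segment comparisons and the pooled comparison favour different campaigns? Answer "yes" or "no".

Within each customer segment level (premium 56.6% vs 31.0%; budget 7.1% vs 1.5%), Campaign K has the higher rate every time. Pooled: 13.8% vs 27.0% — Campaign R has the higher rate overall. The two comparisons disagree.

yes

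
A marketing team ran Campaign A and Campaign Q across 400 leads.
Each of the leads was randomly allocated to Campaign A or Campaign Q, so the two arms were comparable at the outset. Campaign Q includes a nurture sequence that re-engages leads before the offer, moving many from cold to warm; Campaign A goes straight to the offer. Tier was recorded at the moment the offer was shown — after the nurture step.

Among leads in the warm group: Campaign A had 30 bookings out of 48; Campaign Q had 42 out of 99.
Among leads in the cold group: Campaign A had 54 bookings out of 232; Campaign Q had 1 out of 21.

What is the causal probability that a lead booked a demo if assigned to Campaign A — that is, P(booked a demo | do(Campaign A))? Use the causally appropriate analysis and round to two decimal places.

0.30

Within every engagement tier level Campaign A has the higher rate, yet pooled Campaign Q does — Simpson's reversal.
Stratifying would compare campaigns among leads the campaigns themselves sorted into engagement tier groups — a form of selection on an intermediate. The unconditioned pooled rates give the total causal effect.
So P(outcome | do(Campaign A)) is just the pooled rate for Campaign A: 84/280 = 0.300.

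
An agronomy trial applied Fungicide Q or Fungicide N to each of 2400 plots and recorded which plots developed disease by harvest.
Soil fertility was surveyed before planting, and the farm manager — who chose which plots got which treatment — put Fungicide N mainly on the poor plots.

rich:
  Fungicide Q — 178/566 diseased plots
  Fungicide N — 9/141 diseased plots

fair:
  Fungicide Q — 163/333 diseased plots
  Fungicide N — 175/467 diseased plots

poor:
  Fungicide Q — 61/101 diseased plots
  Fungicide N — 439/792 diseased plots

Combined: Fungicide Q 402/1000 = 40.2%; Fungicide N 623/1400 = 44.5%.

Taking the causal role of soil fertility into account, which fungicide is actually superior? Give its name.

Soil fertility differs across fungicides for reasons unrelated to any effect of the fungicide itself, and it separately predicts the outcome — a classic confounder. We must compare within soil fertility levels.
Within each level — rich: 31.4% vs 6.4%; fair: 48.9% vs 37.5%; poor: 60.4% vs 55.4% — Fungicide N is lower every time.

Fungicide N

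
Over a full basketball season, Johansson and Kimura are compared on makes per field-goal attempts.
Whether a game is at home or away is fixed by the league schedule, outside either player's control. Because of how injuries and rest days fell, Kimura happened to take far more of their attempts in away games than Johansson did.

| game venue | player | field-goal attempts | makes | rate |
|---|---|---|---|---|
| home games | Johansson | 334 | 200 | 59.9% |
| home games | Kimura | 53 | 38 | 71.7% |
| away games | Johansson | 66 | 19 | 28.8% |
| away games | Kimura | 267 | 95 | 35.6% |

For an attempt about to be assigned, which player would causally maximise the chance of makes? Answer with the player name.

Within every game venue level Kimura has the higher rate, yet pooled Johansson does — Simpson's reversal.
Game venue differs across players for reasons unrelated to any effect of the player itself, and it separately predicts the outcome — a classic confounder. We must compare within game venue levels.
Within each level — home games: 59.9% vs 71.7%; away games: 28.8% vs 35.6% — Kimura is higher every time.

Kimura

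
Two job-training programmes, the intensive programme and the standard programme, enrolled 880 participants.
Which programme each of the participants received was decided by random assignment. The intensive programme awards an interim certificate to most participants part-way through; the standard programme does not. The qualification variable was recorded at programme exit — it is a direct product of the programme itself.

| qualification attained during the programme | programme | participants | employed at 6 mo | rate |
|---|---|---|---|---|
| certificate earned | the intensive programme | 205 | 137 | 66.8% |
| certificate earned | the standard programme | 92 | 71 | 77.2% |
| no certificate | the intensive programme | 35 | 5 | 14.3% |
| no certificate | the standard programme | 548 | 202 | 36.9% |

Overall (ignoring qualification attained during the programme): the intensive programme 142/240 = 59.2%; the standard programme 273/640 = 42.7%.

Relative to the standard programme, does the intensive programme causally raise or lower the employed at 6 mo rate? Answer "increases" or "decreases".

increases

Qualification attained during the programme is recorded after the programme and is itself shifted by it — it sits on the causal path from programme to outcome. Conditioning on a mediator would strip out part of the effect we want; the pooled comparison gives the total causal effect.
Pooled: the intensive programme 59.2% vs the standard programme 42.7%; the intensive programme is higher overall.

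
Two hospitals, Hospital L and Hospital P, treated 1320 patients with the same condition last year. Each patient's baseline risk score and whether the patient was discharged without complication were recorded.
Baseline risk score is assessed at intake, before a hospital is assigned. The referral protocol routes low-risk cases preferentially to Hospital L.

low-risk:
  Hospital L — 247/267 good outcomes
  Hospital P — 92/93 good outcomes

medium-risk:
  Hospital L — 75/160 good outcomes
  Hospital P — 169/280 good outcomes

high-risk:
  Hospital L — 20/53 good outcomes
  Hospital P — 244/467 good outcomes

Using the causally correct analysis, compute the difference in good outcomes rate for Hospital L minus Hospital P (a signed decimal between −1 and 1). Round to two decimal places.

-0.12

Hospital P is higher inside every baseline risk score stratum but Hospital L is higher in aggregate. Whether to stratify depends on how baseline risk score relates to the hospital.
Baseline risk score differs across hospitals for reasons unrelated to any effect of the hospital itself, and it separately predicts the outcome — a classic confounder. We must compare within baseline risk score levels.
Adjusting over the population distribution of baseline risk score: 0.273·(0.925−0.989) + 0.333·(0.469−0.604) + 0.394·(0.377−0.522) = -0.120.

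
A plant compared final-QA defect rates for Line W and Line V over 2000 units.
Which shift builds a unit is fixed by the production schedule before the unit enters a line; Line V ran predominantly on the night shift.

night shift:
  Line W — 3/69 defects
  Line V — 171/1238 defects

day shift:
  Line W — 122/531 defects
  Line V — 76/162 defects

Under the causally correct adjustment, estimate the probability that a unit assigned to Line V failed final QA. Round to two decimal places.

The shift-specific comparison favours Line W throughout, but the pooled figures favour Line V. The question is whether to condition on shift.
The imbalance in shift arose from how units were allocated, not from anything the line did; and shift independently affects the outcome. The pooled gap is confounded — condition on shift.
Standardising Line V to the population shift mix: 0.653·171/1238 + 0.346·76/162 = 0.253.

0.25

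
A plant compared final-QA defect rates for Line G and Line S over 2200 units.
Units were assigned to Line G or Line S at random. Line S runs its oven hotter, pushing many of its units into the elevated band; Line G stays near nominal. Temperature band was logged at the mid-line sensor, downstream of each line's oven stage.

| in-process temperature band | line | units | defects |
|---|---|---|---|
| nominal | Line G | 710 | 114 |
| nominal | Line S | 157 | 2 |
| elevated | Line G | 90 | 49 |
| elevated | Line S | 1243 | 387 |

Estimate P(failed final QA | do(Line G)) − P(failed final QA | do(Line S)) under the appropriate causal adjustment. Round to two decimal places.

-0.07

In-process temperature band is recorded after the line and is itself shifted by it — it sits on the causal path from line to outcome. Conditioning on a mediator would strip out part of the effect we want; the pooled comparison gives the total causal effect.
The causal difference is the pooled difference: 0.204 − 0.278 = -0.074.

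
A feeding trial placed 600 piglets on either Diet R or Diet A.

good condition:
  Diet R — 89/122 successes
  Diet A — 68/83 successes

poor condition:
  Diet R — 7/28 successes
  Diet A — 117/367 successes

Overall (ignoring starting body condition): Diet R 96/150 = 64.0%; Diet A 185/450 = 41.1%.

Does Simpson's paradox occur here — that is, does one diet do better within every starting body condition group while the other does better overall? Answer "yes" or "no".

yes

Within each starting body condition level (good condition 73.0% vs 81.9%; poor condition 25.0% vs 31.9%), Diet A has the higher rate every time. Pooled: 64.0% vs 41.1% — Diet R has the higher rate overall. The two comparisons disagree.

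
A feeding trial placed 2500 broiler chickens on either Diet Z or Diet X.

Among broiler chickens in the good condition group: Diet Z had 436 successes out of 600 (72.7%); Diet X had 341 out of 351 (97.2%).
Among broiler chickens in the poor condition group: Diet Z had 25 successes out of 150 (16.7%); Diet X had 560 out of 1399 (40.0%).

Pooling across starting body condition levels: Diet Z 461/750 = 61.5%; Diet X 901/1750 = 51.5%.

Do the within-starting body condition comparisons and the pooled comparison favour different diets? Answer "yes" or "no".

Within each starting body condition level (good condition 72.7% vs 97.2%; poor condition 16.7% vs 40.0%), Diet X has the higher rate every time. Pooled: 61.5% vs 51.5% — Diet Z has the higher rate overall. The two comparisons disagree.

yes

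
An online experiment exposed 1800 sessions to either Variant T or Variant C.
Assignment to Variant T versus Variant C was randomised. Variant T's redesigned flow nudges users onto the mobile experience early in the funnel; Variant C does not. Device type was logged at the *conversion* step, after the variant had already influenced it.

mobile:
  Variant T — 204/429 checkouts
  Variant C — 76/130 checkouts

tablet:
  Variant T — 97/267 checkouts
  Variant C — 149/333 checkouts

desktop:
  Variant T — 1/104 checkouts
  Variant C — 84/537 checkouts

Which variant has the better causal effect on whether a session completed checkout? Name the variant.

Variant T

Within every device type level Variant C has the higher rate, yet pooled Variant T does — Simpson's reversal.
The distribution of device type is itself part of what the variant does — it is an intermediate outcome. Holding it fixed would remove that part of the effect; the total effect is the pooled difference.
Pooled: Variant T 37.8% vs Variant C 30.9%; Variant T is higher overall.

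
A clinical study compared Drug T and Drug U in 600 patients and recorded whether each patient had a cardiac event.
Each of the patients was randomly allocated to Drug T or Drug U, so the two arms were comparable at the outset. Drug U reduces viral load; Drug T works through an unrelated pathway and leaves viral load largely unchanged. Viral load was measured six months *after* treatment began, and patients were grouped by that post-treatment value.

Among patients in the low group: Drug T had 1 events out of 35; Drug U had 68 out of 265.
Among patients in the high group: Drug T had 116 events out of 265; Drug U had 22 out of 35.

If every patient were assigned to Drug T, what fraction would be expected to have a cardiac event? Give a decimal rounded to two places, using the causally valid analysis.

0.39

Within every viral load level Drug T has the lower rate, yet pooled Drug U does — Simpson's reversal.
Viral load is recorded after the drug and is itself shifted by it — it sits on the causal path from drug to outcome. Conditioning on a mediator would strip out part of the effect we want; the pooled comparison gives the total causal effect.
So P(outcome | do(Drug T)) is just the pooled rate for Drug T: 117/300 = 0.390.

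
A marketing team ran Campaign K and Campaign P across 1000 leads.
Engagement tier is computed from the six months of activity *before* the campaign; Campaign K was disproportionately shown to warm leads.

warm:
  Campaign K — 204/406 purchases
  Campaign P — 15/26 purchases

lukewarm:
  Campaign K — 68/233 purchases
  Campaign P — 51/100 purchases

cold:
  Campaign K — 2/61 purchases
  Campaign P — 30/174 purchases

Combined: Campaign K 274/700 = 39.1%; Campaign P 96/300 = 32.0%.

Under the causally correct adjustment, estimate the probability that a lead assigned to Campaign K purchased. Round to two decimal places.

0.32

Engagement tier differs across campaigns for reasons unrelated to any effect of the campaign itself, and it separately predicts the outcome — a classic confounder. We must compare within engagement tier levels.
Standardising Campaign K to the population engagement tier mix: 0.432·204/406 + 0.333·68/233 + 0.235·2/61 = 0.322.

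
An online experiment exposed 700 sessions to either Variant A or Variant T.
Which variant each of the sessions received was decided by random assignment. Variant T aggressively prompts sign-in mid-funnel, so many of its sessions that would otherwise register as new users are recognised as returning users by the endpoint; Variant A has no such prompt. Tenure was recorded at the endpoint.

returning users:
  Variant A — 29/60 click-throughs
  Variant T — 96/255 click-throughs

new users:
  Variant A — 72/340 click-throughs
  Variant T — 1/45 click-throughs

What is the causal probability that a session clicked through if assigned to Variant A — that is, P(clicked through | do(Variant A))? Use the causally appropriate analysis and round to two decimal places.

0.25

Within every user tenure level Variant A has the higher rate, yet pooled Variant T does — Simpson's reversal.
User tenure is recorded after the variant and is itself shifted by it — it sits on the causal path from variant to outcome. Conditioning on a mediator would strip out part of the effect we want; the pooled comparison gives the total causal effect.
So P(outcome | do(Variant A)) is just the pooled rate for Variant A: 101/400 = 0.253.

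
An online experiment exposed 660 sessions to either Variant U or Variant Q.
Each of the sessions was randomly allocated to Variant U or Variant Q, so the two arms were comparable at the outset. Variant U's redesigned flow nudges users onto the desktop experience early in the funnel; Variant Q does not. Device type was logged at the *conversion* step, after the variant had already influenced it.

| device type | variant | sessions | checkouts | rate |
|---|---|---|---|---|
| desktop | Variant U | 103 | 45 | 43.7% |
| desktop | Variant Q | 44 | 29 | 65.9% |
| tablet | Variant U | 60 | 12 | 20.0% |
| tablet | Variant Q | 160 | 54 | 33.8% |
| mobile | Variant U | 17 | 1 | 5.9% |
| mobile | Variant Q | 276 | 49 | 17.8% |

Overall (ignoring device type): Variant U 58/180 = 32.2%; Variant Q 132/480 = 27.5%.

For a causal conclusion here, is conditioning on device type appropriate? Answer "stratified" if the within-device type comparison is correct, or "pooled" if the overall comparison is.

pooled

Because the variant influences device type, device type is a post-treatment mediator, not a confounder. Stratifying on it would bias the estimate; the causal effect is the crude pooled difference.
Pooled: Variant U 32.2% vs Variant Q 27.5%; Variant U is higher overall.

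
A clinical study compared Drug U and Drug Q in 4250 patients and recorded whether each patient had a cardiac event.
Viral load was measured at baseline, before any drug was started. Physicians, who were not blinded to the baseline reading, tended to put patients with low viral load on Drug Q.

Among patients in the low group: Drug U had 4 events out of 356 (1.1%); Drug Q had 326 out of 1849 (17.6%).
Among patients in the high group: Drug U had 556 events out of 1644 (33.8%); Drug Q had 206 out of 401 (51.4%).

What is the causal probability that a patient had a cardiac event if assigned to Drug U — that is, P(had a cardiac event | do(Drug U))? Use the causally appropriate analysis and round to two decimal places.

0.17

Nothing the drug does changes viral load; the imbalance is an allocation artefact. With viral load also predicting the outcome, the pooled figure is confounded, and the within-stratum comparison is the causal one.
Standardising Drug U to the population viral load mix: 0.519·4/356 + 0.481·556/1644 = 0.169.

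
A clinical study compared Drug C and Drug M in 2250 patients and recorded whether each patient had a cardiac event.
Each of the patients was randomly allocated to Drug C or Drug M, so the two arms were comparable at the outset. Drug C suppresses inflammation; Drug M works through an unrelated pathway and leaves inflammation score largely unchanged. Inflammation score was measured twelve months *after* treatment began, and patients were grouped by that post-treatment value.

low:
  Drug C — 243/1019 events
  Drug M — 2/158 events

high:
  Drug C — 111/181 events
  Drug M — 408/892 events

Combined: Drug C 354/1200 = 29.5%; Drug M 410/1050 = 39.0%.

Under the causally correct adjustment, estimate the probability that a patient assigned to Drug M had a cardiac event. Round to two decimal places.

The distribution of inflammation score is itself part of what the drug does — it is an intermediate outcome. Holding it fixed would remove that part of the effect; the total effect is the pooled difference.
So P(outcome | do(Drug M)) is just the pooled rate for Drug M: 410/1050 = 0.390.

0.39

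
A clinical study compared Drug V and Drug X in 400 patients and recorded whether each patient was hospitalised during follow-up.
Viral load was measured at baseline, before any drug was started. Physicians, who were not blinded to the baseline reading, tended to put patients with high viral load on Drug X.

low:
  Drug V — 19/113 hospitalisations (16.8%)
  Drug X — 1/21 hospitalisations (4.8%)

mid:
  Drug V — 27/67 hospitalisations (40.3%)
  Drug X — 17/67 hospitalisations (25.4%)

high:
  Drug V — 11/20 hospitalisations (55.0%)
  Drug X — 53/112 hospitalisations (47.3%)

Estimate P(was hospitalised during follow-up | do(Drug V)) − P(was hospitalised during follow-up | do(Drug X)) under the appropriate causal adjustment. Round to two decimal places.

+0.12

Drug X is lower inside every viral load stratum but Drug V is lower in aggregate. Whether to stratify depends on how viral load relates to the drug.
Here viral load is a common cause — it drives both which drug a case falls under and the outcome. The crude comparison mixes populations; the stratum-specific rates are the causally relevant ones.
Adjusting over the population distribution of viral load: 0.335·(0.168−0.048) + 0.335·(0.403−0.254) + 0.330·(0.550−0.473) = +0.116.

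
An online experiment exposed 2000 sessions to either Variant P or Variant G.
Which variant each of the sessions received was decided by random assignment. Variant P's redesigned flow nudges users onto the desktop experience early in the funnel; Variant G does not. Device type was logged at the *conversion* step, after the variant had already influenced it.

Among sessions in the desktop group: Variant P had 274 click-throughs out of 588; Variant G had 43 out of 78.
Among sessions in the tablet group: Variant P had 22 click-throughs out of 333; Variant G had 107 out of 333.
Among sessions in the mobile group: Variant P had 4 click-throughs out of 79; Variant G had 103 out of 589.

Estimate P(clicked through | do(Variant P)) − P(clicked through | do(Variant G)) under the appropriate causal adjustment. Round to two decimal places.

+0.05

Within every device type level Variant G has the higher rate, yet pooled Variant P does — Simpson's reversal.
The distribution of device type is itself part of what the variant does — it is an intermediate outcome. Holding it fixed would remove that part of the effect; the total effect is the pooled difference.
The causal difference is the pooled difference: 0.300 − 0.253 = +0.047.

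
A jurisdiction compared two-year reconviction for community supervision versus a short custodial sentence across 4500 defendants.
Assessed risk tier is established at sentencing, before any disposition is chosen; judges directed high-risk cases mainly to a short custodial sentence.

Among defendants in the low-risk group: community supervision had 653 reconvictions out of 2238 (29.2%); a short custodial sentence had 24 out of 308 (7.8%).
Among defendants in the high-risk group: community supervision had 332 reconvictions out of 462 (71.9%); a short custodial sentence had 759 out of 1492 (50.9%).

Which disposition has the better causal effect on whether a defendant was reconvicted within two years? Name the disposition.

Here assessed risk tier is a common cause — it drives both which disposition a case falls under and the outcome. The crude comparison mixes populations; the stratum-specific rates are the causally relevant ones.
Within each level — low-risk: 29.2% vs 7.8%; high-risk: 71.9% vs 50.9% — a short custodial sentence is lower every time.

a short custodial sentence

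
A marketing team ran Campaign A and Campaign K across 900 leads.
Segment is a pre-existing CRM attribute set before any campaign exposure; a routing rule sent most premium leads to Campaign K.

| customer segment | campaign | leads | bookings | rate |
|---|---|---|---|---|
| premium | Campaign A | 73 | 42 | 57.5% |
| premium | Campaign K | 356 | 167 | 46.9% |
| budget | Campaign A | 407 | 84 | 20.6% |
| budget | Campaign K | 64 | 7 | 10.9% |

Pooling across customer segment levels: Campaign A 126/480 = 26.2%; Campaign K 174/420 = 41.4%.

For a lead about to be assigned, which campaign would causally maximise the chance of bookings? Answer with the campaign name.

Campaign A

Customer segment differs across campaigns for reasons unrelated to any effect of the campaign itself, and it separately predicts the outcome — a classic confounder. We must compare within customer segment levels.
Within each level — premium: 57.5% vs 46.9%; budget: 20.6% vs 10.9% — Campaign A is higher every time.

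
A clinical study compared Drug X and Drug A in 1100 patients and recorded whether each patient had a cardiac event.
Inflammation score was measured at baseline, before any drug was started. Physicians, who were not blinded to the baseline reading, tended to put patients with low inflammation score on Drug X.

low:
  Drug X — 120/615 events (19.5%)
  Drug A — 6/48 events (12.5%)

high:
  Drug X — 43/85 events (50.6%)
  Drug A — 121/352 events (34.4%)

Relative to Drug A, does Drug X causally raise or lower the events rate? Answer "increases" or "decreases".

increases

Nothing the drug does changes inflammation score; the imbalance is an allocation artefact. With inflammation score also predicting the outcome, the pooled figure is confounded, and the within-stratum comparison is the causal one.
Within each level — low: 19.5% vs 12.5%; high: 50.6% vs 34.4% — Drug A is lower every time.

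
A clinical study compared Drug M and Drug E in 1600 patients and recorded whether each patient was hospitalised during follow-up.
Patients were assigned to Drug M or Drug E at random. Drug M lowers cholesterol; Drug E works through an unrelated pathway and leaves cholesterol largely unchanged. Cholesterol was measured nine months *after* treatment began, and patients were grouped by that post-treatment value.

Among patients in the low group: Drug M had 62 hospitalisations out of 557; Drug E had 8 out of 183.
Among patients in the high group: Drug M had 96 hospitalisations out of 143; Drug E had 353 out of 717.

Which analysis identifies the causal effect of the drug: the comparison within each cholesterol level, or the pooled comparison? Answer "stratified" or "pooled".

pooled

Stratifying would compare drugs among patients the drugs themselves sorted into cholesterol groups — a form of selection on an intermediate. The unconditioned pooled rates give the total causal effect.
Pooled: Drug M 22.6% vs Drug E 40.1%; Drug M is lower overall.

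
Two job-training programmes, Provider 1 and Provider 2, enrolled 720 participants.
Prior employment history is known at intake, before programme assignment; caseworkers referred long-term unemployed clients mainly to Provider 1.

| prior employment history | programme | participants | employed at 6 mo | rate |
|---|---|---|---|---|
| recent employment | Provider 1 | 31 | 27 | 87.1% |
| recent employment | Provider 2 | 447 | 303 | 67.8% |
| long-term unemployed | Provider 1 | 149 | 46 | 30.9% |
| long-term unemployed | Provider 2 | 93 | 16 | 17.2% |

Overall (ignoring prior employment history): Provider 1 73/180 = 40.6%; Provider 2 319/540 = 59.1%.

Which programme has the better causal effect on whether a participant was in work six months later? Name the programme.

Provider 1 is higher inside every prior employment history stratum but Provider 2 is higher in aggregate. Whether to stratify depends on how prior employment history relates to the programme.
Prior employment history is set before the programme has any effect — it is not caused by the programme — and it independently drives the outcome. That makes it a confounder, so the causal comparison is within prior employment history levels.
Within each level — recent employment: 87.1% vs 67.8%; long-term unemployed: 30.9% vs 17.2% — Provider 1 is higher every time.

Provider 1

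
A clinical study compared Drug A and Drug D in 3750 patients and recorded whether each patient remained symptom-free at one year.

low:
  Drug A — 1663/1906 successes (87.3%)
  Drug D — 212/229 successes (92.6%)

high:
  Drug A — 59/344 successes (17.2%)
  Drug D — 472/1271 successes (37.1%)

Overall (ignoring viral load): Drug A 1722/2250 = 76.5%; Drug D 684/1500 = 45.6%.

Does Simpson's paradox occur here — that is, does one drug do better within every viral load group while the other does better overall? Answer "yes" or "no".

yes

Within each viral load level (low 87.3% vs 92.6%; high 17.2% vs 37.1%), Drug D has the higher rate every time. Pooled: 76.5% vs 45.6% — Drug A has the higher rate overall. The two comparisons disagree.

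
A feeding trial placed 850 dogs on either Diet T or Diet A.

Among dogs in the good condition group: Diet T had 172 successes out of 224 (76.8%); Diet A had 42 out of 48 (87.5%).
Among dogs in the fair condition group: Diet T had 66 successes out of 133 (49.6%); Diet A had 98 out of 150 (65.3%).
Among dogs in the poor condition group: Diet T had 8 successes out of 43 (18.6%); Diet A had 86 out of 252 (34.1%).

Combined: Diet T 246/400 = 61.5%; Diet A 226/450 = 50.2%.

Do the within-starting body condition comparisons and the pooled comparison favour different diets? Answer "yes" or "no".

Within each starting body condition level (good condition 76.8% vs 87.5%; fair condition 49.6% vs 65.3%; poor condition 18.6% vs 34.1%), Diet A has the higher rate every time. Pooled: 61.5% vs 50.2% — Diet T has the higher rate overall. The two comparisons disagree.

yes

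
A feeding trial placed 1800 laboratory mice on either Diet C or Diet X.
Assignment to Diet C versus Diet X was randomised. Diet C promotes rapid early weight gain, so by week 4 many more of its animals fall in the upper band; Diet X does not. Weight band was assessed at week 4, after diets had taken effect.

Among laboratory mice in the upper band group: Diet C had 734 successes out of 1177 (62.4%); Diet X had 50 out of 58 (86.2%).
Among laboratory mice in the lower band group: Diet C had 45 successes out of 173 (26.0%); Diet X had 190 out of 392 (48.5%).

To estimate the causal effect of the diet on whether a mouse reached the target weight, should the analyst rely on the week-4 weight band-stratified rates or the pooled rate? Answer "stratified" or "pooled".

Within every week-4 weight band level Diet X has the higher rate, yet pooled Diet C does — Simpson's reversal.
The distribution of week-4 weight band is itself part of what the diet does — it is an intermediate outcome. Holding it fixed would remove that part of the effect; the total effect is the pooled difference.
Pooled: Diet C 57.7% vs Diet X 53.3%; Diet C is higher overall.

pooled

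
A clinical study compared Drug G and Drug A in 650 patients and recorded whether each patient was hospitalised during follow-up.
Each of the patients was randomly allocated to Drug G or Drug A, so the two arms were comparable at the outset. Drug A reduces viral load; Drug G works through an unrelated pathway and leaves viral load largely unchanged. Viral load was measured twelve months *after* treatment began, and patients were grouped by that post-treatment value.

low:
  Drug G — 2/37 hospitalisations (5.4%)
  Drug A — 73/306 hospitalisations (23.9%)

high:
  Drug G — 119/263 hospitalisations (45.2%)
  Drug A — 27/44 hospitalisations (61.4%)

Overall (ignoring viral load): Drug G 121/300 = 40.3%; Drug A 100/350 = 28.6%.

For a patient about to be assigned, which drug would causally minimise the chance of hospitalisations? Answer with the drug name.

Drug A

Drug G is lower inside every viral load stratum but Drug A is lower in aggregate. Whether to stratify depends on how viral load relates to the drug.
Viral load here is a post-treatment variable shaped by the drug; conditioning on it would introduce bias rather than remove it. The overall comparison is the causal one.
Pooled: Drug G 40.3% vs Drug A 28.6%; Drug A is lower overall.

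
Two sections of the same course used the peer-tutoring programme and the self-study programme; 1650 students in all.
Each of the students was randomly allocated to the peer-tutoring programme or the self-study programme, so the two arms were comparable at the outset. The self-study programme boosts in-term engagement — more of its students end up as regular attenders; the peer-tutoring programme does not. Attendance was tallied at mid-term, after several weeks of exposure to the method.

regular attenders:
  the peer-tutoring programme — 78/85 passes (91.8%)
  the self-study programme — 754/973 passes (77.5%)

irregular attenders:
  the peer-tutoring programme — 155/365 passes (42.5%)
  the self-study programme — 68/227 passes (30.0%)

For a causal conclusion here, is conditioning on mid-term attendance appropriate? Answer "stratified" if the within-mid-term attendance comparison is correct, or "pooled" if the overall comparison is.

Mid-term attendance lies on the pathway teaching method → mid-term attendance → outcome, so adjusting for it blocks the indirect effect. For the total causal effect of teaching method, use the unadjusted pooled rates.
Pooled: the peer-tutoring programme 51.8% vs the self-study programme 68.5%; the self-study programme is higher overall.

pooled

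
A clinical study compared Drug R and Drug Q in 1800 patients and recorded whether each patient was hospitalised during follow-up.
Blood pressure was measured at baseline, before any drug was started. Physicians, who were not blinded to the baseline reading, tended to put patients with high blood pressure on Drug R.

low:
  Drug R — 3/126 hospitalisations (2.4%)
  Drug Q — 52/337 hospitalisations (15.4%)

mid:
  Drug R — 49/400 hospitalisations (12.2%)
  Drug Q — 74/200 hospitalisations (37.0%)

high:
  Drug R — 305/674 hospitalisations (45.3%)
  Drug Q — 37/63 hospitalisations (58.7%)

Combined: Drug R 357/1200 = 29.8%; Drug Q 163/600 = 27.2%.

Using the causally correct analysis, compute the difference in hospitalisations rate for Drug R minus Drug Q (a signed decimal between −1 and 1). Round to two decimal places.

-0.17

Within every blood pressure level Drug R has the lower rate, yet pooled Drug Q does — Simpson's reversal.
The imbalance in blood pressure arose from how patients were allocated, not from anything the drug did; and blood pressure independently affects the outcome. The pooled gap is confounded — condition on blood pressure.
Adjusting over the population distribution of blood pressure: 0.257·(0.024−0.154) + 0.333·(0.122−0.370) + 0.409·(0.453−0.587) = -0.171.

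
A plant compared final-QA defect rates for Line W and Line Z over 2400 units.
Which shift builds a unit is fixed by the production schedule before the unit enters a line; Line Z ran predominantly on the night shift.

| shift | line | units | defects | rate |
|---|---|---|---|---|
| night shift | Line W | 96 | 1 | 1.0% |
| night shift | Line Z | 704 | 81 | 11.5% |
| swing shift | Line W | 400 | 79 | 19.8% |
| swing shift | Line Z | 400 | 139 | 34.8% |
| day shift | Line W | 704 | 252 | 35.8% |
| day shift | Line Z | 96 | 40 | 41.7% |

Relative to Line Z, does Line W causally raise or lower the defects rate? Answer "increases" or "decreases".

decreases

Here shift is a common cause — it drives both which line a case falls under and the outcome. The crude comparison mixes populations; the stratum-specific rates are the causally relevant ones.
Within each level — night shift: 1.0% vs 11.5%; swing shift: 19.8% vs 34.8%; day shift: 35.8% vs 41.7% — Line W is lower every time.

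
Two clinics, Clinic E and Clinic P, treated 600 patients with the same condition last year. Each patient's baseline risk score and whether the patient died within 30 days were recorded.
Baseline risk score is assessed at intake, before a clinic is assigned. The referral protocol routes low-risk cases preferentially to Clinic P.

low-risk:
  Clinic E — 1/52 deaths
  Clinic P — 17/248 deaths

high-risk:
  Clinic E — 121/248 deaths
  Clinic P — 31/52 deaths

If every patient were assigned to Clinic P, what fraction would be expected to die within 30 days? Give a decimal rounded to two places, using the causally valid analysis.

Baseline risk score differs across clinics for reasons unrelated to any effect of the clinic itself, and it separately predicts the outcome — a classic confounder. We must compare within baseline risk score levels.
Standardising Clinic P to the population baseline risk score mix: 0.500·17/248 + 0.500·31/52 = 0.332.

0.33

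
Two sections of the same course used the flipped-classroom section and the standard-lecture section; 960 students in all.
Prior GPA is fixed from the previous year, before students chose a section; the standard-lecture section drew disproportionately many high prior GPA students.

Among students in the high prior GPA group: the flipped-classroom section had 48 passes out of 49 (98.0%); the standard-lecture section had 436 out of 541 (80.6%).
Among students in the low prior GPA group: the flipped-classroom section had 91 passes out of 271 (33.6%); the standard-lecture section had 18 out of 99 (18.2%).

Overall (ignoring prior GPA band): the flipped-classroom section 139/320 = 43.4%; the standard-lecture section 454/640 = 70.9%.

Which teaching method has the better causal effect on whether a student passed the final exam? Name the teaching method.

the flipped-classroom section

The prior GPA band-specific comparison favours the flipped-classroom section throughout, but the pooled figures favour the standard-lecture section. The question is whether to condition on prior GPA band.
Since prior GPA band is a pre-existing factor (not a product of the teaching method) and it affects the outcome on its own, it is a confounder. The stratified rates, not the pooled rate, identify the causal effect.
Within each level — high prior GPA: 98.0% vs 80.6%; low prior GPA: 33.6% vs 18.2% — the flipped-classroom section is higher every time.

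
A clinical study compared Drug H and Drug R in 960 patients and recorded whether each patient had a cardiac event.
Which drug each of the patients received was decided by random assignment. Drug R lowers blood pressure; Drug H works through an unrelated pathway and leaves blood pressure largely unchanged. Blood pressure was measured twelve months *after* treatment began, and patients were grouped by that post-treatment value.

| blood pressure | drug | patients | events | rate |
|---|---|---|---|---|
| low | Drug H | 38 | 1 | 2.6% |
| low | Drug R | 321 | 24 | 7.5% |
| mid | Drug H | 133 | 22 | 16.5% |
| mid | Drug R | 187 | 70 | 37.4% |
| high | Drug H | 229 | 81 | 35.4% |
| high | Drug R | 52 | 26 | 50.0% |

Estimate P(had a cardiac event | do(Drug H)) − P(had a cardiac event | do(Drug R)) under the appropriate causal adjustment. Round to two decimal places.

+0.05

Drug H is lower inside every blood pressure stratum but Drug R is lower in aggregate. Whether to stratify depends on how blood pressure relates to the drug.
Blood pressure is downstream of the drug. One should not condition on a consequence of treatment, so the overall rates are the right comparison.
The causal difference is the pooled difference: 0.260 − 0.214 = +0.046.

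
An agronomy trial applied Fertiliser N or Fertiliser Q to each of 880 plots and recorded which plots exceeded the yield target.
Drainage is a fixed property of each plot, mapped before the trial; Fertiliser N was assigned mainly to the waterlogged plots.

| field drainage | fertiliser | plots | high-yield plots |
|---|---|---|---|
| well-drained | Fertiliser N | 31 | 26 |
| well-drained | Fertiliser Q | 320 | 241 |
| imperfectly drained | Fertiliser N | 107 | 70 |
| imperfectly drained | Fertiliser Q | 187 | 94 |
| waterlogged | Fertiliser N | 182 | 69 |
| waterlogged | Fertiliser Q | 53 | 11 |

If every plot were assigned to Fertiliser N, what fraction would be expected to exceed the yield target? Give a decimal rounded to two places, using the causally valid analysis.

Since field drainage is a pre-existing factor (not a product of the fertiliser) and it affects the outcome on its own, it is a confounder. The stratified rates, not the pooled rate, identify the causal effect.
Standardising Fertiliser N to the population field drainage mix: 0.399·26/31 + 0.334·70/107 + 0.267·69/182 = 0.654.

0.65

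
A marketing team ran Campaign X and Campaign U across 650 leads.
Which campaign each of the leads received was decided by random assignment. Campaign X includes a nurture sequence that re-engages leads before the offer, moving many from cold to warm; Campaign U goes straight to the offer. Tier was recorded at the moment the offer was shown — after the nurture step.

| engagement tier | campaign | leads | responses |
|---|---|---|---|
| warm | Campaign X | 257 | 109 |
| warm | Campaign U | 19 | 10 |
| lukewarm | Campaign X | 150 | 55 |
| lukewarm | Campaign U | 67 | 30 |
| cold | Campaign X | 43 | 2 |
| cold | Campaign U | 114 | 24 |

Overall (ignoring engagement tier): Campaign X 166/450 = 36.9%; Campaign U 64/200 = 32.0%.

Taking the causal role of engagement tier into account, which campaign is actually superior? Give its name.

The distribution of engagement tier is itself part of what the campaign does — it is an intermediate outcome. Holding it fixed would remove that part of the effect; the total effect is the pooled difference.
Pooled: Campaign X 36.9% vs Campaign U 32.0%; Campaign X is higher overall.

Campaign X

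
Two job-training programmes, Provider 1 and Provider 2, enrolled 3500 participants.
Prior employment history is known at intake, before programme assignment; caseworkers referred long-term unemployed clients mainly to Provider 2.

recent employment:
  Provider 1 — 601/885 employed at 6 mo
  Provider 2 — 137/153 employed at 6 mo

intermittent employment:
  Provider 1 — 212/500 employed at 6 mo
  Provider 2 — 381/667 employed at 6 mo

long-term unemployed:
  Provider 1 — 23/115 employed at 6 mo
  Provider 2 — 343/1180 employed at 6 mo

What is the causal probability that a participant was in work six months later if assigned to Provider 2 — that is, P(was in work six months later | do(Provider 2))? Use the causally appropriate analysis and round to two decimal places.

0.56

Provider 2 is higher inside every prior employment history stratum but Provider 1 is higher in aggregate. Whether to stratify depends on how prior employment history relates to the programme.
The imbalance in prior employment history arose from how participants were allocated, not from anything the programme did; and prior employment history independently affects the outcome. The pooled gap is confounded — condition on prior employment history.
Standardising Provider 2 to the population prior employment history mix: 0.297·137/153 + 0.333·381/667 + 0.370·343/1180 = 0.564.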